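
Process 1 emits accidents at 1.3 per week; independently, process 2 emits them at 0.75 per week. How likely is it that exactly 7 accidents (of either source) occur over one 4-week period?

Independent Poisson processes superpose: combined rate λ = 1.3 + 0.75 = 2.05 per week.
Over the interval, μ = 2.05 × 4 = 8.2 (a 4-week period = 4 weeks).
P(N = 7) = e^(−8.2) · 8.2^7/7! ≈ 0.1358.

0.1358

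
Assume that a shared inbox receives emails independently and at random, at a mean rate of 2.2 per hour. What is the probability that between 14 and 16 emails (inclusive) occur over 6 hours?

0.2697

Over the interval, μ = 2.2 × 6 = 13.2 (6 hours).
P(14 ≤ N ≤ 16) = Σ_{j=14}^{16} e^(−13.2) · 13.2^j/j! ≈ 0.2697.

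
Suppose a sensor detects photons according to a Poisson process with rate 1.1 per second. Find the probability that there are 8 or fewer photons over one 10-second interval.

0.2320

Over the interval, μ = 1.1 × 10 = 11 (a 10-second interval = 10 seconds).
P(N ≤ 8) = Σ_{j=0}^{8} e^(−μ) μ^j/j! ≈ 0.2320.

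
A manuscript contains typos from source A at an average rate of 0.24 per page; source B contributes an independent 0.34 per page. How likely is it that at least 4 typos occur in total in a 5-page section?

0.3304

Independent Poisson processes superpose: combined rate λ = 0.24 + 0.34 = 0.58 per page.
Over the interval, μ = 0.58 × 5 = 2.9 (a 5-page section = 5 pages).
P(N ≥ 4) = 1 − P(N ≤ 3) ≈ 0.3304.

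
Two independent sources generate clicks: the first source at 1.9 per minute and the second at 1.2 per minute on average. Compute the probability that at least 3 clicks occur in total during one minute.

0.5988

Independent Poisson processes superpose: combined rate λ = 1.9 + 1.2 = 3.1 per minute.
So μ = 3.1.
P(N ≥ 3) = 1 − P(N ≤ 2) ≈ 0.5988.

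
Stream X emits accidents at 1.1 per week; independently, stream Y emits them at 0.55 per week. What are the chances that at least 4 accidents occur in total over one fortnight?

0.4197

Independent Poisson processes superpose: combined rate λ = 1.1 + 0.55 = 1.65 per week.
Over the interval, μ = 1.65 × 2 = 3.3 (a fortnight = 2 weeks).
P(N ≥ 4) = 1 − P(N ≤ 3) ≈ 0.4197.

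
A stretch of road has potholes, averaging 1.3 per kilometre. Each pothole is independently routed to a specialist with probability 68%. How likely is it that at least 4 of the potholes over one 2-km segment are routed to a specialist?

Thinning: the potholes that are routed to a specialist themselves form a Poisson process with rate 0.68 × 1.3 = 0.884 per kilometre.
Over the interval, μ = 0.884 × 2 = 1.768 (a 2-km segment = 2 kilometres).
P(N ≥ 4) = 1 − P(N ≤ 3) ≈ 0.1036.

0.1036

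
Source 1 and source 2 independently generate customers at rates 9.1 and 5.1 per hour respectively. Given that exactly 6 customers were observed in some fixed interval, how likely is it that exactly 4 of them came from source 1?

Given the total, each event is independently from source 1 with probability p = λ_1/(λ_1+λ_2) = 9.1/14.2 ≈ 0.6408.
So K ~ Binomial(6, 9.1/14.2): P(K = 4) = C(6,4) · (9.1/14.2)^4 · (5.1/14.2)^2 ≈ 0.3263.

0.3263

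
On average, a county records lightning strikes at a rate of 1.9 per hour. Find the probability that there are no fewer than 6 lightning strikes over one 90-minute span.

0.0696

Over the interval, μ = 1.9 × 1.5 = 2.85 (a 90-minute span = 1.5 hours).
P(N ≥ 6) = 1 − P(N ≤ 5) = 1 − Σ_{j=0}^{5} e^(−μ) μ^j/j! ≈ 0.0696.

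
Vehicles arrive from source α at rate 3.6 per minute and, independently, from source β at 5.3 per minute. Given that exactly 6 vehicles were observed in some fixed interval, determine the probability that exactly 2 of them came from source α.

0.3086

Given the total, each event is independently from source α with probability p = λ_α/(λ_α+λ_β) = 3.6/8.9 ≈ 0.4045.
So K ~ Binomial(6, 3.6/8.9): P(K = 2) = C(6,2) · (3.6/8.9)^2 · (5.3/8.9)^4 ≈ 0.3086.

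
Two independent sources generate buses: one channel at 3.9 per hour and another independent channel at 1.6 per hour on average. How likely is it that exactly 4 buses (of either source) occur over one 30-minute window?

0.1523

Independent Poisson processes superpose: combined rate λ = 3.9 + 1.6 = 5.5 per hour.
Over the interval, μ = 5.5 × 0.5 = 2.75 (a 30-minute window = 0.5 hours).
P(N = 4) = e^(−2.75) · 2.75^4/4! ≈ 0.1523.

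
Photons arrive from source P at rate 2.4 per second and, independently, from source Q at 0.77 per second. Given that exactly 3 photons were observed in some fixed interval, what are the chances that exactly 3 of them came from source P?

Given the total, each event is independently from source P with probability p = λ_P/(λ_P+λ_Q) = 2.4/3.17 ≈ 0.7571.
So K ~ Binomial(3, 2.4/3.17): P(K = 3) = C(3,3) · (2.4/3.17)^3 · (0.77/3.17)^0 ≈ 0.4340.

0.4340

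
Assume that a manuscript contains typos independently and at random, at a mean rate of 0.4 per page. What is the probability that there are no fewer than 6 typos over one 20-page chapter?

Over the interval, μ = 0.4 × 20 = 8 (a 20-page chapter = 20 pages).
P(N ≥ 6) = 1 − P(N ≤ 5) = 1 − Σ_{j=0}^{5} e^(−μ) μ^j/j! ≈ 0.8088.

0.8088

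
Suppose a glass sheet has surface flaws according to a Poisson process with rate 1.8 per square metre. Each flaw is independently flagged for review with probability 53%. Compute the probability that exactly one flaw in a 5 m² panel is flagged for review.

0.0405

Thinning: the flaws that are flagged for review themselves form a Poisson process with rate 0.53 × 1.8 = 0.954 per square metre.
Over the interval, μ = 0.954 × 5 = 4.77 (a 5 m² panel = 5 square metres).
P(N = 1) = e^(−4.77) · 4.77^1/1! ≈ 0.0405.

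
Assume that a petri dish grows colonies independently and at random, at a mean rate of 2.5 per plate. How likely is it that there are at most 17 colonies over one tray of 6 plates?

0.7489

Over the interval, μ = 2.5 × 6 = 15 (a tray of 6 plates = 6 plates).
P(N ≤ 17) = Σ_{j=0}^{17} e^(−μ) μ^j/j! ≈ 0.7489.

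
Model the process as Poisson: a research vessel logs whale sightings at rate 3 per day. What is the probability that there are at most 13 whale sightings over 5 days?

0.3632

Over the interval, μ = 3 × 5 = 15 (5 days).
P(N ≤ 13) = Σ_{j=0}^{13} e^(−μ) μ^j/j! ≈ 0.3632.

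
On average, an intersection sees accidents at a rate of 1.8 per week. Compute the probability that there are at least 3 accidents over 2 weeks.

0.6973

Over the interval, μ = 1.8 × 2 = 3.6 (2 weeks).
P(N ≥ 3) = 1 − P(N ≤ 2) = 1 − Σ_{j=0}^{2} e^(−μ) μ^j/j! ≈ 0.6973.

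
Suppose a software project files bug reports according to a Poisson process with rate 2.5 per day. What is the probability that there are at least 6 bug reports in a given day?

0.0420

With mean μ = 2.5 per day,
P(N ≥ 6) = 1 − P(N ≤ 5) = 1 − Σ_{j=0}^{5} e^(−μ) μ^j/j! ≈ 0.0420.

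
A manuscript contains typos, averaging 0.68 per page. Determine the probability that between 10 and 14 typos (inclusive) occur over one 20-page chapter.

Over the interval, μ = 0.68 × 20 = 13.6 (a 20-page chapter = 20 pages).
P(10 ≤ N ≤ 14) = Σ_{j=10}^{14} e^(−13.6) · 13.6^j/j! ≈ 0.4830.

0.4830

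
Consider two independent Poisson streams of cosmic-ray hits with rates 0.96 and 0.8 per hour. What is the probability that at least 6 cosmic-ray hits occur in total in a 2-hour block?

0.1450

Independent Poisson processes superpose: combined rate λ = 0.96 + 0.8 = 1.76 per hour.
Over the interval, μ = 1.76 × 2 = 3.52 (a 2-hour block = 2 hours).
P(N ≥ 6) = 1 − P(N ≤ 5) ≈ 0.1450.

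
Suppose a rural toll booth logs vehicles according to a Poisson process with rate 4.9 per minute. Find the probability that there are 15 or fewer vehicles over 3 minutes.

Over the interval, μ = 4.9 × 3 = 14.7 (3 minutes).
P(N ≤ 15) = Σ_{j=0}^{15} e^(−μ) μ^j/j! ≈ 0.5988.

0.5988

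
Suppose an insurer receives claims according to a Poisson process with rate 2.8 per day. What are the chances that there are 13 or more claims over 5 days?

Over the interval, μ = 2.8 × 5 = 14 (5 days).
P(N ≥ 13) = 1 − P(N ≤ 12) = 1 − Σ_{j=0}^{12} e^(−μ) μ^j/j! ≈ 0.6415.

0.6415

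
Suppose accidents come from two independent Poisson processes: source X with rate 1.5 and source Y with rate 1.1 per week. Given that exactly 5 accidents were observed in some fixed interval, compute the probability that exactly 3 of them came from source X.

Given the total, each event is independently from source X with probability p = λ_X/(λ_X+λ_Y) = 1.5/2.6 ≈ 0.5769.
So K ~ Binomial(5, 1.5/2.6): P(K = 3) = C(5,3) · (1.5/2.6)^3 · (1.1/2.6)^2 ≈ 0.3437.

0.3437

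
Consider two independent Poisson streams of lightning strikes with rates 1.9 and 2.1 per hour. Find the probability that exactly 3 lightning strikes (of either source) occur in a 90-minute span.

0.0892

Independent Poisson processes superpose: combined rate λ = 1.9 + 2.1 = 4 per hour.
Over the interval, μ = 4 × 1.5 = 6 (a 90-minute span = 1.5 hours).
P(N = 3) = e^(−6) · 6^3/3! ≈ 0.0892.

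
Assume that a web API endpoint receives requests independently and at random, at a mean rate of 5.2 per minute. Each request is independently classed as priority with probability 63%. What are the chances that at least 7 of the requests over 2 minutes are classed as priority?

Thinning: the requests that are classed as priority themselves form a Poisson process with rate 0.63 × 5.2 = 3.276 per minute.
Over the interval, μ = 3.276 × 2 = 6.552 (2 minutes).
P(N ≥ 7) = 1 − P(N ≤ 6) ≈ 0.4816.

0.4816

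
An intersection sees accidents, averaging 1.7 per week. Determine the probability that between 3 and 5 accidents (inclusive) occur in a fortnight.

0.5308

Over the interval, μ = 1.7 × 2 = 3.4 (a fortnight = 2 weeks).
P(3 ≤ N ≤ 5) = Σ_{j=3}^{5} e^(−3.4) · 3.4^j/j! ≈ 0.5308.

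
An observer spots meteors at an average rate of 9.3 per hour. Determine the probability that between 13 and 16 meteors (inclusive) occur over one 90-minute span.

Over the interval, μ = 9.3 × 1.5 = 13.95 (a 90-minute span = 1.5 hours).
P(13 ≤ N ≤ 16) = Σ_{j=13}^{16} e^(−13.95) · 13.95^j/j! ≈ 0.3968.

0.3968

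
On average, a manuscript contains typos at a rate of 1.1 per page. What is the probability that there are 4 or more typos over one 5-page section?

Over the interval, μ = 1.1 × 5 = 5.5 (a 5-page section = 5 pages).
P(N ≥ 4) = 1 − P(N ≤ 3) = 1 − Σ_{j=0}^{3} e^(−μ) μ^j/j! ≈ 0.7983.

0.7983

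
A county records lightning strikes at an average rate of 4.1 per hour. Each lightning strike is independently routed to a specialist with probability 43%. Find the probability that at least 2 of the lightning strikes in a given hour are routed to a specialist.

0.5261

Thinning: the lightning strikes that are routed to a specialist themselves form a Poisson process with rate 0.43 × 4.1 = 1.763 per hour.
So μ = 1.763.
P(N ≥ 2) = 1 − P(N ≤ 1) ≈ 0.5261.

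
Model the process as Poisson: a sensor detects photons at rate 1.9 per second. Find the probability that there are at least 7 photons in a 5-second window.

0.8351

Over the interval, μ = 1.9 × 5 = 9.5 (a 5-second window = 5 seconds).
P(N ≥ 7) = 1 − P(N ≤ 6) = 1 − Σ_{j=0}^{6} e^(−μ) μ^j/j! ≈ 0.8351.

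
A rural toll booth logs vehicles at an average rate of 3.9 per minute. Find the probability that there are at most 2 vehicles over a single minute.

0.2531

With mean μ = 3.9 per minute,
P(N ≤ 2) = Σ_{j=0}^{2} e^(−μ) μ^j/j! ≈ 0.2531.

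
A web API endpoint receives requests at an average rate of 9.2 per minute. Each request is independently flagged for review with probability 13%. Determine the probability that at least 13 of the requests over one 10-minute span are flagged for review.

0.4195

Thinning: the requests that are flagged for review themselves form a Poisson process with rate 0.13 × 9.2 = 1.196 per minute.
Over the interval, μ = 1.196 × 10 = 11.96 (a 10-minute span = 10 minutes).
P(N ≥ 13) = 1 − P(N ≤ 12) ≈ 0.4195.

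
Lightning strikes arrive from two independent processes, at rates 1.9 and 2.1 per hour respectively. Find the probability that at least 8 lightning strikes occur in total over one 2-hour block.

Independent Poisson processes superpose: combined rate λ = 1.9 + 2.1 = 4 per hour.
Over the interval, μ = 4 × 2 = 8 (a 2-hour block = 2 hours).
P(N ≥ 8) = 1 − P(N ≤ 7) ≈ 0.5470.

0.5470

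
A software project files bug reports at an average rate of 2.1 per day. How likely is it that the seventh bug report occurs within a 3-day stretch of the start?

Over the interval, μ = 2.1 × 3 = 6.3 (a 3-day stretch = 3 days).
The seventh arrival falls in the interval iff at least 7 events occur there: P(S_7 ≤ t) = P(N ≥ 7) = 1 − P(N ≤ 6) ≈ 0.4418.

0.4418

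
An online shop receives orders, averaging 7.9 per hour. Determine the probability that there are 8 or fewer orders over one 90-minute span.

Over the interval, μ = 7.9 × 1.5 = 11.85 (a 90-minute span = 1.5 hours).
P(N ≤ 8) = Σ_{j=0}^{8} e^(−μ) μ^j/j! ≈ 0.1651.

0.1651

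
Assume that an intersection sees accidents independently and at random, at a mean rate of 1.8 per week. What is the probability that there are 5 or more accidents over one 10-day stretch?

Over the interval, μ = 1.8 × 10/7 ≈ 2.57143 (a 10-day stretch = 10/7 weeks).
P(N ≥ 5) = 1 − P(N ≤ 4) = 1 − Σ_{j=0}^{4} e^(−μ) μ^j/j! ≈ 0.1186.

0.1186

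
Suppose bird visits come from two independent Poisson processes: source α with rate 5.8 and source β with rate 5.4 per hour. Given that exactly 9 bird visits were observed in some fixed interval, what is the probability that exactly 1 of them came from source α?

Given the total, each event is independently from source α with probability p = λ_α/(λ_α+λ_β) = 5.8/11.2 ≈ 0.5179.
So K ~ Binomial(9, 5.8/11.2): P(K = 1) = C(9,1) · (5.8/11.2)^1 · (5.4/11.2)^8 ≈ 0.0136.

0.0136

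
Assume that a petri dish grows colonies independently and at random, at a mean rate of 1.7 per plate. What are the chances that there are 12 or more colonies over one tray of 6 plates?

0.3262

Over the interval, μ = 1.7 × 6 = 10.2 (a tray of 6 plates = 6 plates).
P(N ≥ 12) = 1 − P(N ≤ 11) = 1 − Σ_{j=0}^{11} e^(−μ) μ^j/j! ≈ 0.3262.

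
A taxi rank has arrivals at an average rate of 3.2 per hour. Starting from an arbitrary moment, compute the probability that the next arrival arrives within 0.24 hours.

0.5361

Inter-arrival times are exponential with rate λ = 3.2 per hour.
P(T ≤ 0.24) = 1 − e^(−λt) = 1 − e^(−3.2 × 0.24) = 1 − e^(−0.768) ≈ 0.5361.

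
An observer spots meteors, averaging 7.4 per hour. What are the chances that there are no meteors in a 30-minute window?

0.0247

Over the interval, μ = 7.4 × 0.5 = 3.7 (a 30-minute window = 0.5 hours).
P(N = 0) = e^(−μ) μ^0/0! = e^(−3.7) · 3.7^0/1 ≈ 0.0247.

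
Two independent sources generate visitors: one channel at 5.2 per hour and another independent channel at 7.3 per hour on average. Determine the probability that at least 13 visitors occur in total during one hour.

0.4810

Independent Poisson processes superpose: combined rate λ = 5.2 + 7.3 = 12.5 per hour.
So μ = 12.5.
P(N ≥ 13) = 1 − P(N ≤ 12) ≈ 0.4810.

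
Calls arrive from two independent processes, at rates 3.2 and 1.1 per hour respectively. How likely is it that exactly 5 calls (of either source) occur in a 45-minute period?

0.1156

Independent Poisson processes superpose: combined rate λ = 3.2 + 1.1 = 4.3 per hour.
Over the interval, μ = 4.3 × 0.75 = 3.225 (a 45-minute period = 0.75 hours).
P(N = 5) = e^(−3.225) · 3.225^5/5! ≈ 0.1156.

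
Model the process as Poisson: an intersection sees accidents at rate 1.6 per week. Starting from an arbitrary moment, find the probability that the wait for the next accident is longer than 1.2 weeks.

0.1466

The wait for the next event is exponential with rate λ = 1.6 per week.
P(T > 1.2) = e^(−λt) = e^(−1.6 × 1.2) = e^(−1.92) ≈ 0.1466.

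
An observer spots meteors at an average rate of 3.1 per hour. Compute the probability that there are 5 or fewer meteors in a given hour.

0.9057

With mean μ = 3.1 per hour,
P(N ≤ 5) = Σ_{j=0}^{5} e^(−μ) μ^j/j! ≈ 0.9057.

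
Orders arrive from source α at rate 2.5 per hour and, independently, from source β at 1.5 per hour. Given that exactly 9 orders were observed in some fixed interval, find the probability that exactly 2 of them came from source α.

0.0147

Given the total, each event is independently from source α with probability p = λ_α/(λ_α+λ_β) = 2.5/4 = 0.6250.
So K ~ Binomial(9, 2.5/4): P(K = 2) = C(9,2) · (2.5/4)^2 · (1.5/4)^7 ≈ 0.0147.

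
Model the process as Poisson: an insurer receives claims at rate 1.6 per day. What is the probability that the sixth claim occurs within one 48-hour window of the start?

0.1054

Over the interval, μ = 1.6 × 2 = 3.2 (a 48-hour window = 2 days).
The sixth arrival falls in the interval iff at least 6 events occur there: P(S_6 ≤ t) = P(N ≥ 6) = 1 − P(N ≤ 5) ≈ 0.1054.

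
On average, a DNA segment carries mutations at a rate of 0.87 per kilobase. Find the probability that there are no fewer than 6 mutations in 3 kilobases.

Over the interval, μ = 0.87 × 3 = 2.61 (3 kilobases).
P(N ≥ 6) = 1 − P(N ≤ 5) = 1 − Σ_{j=0}^{5} e^(−μ) μ^j/j! ≈ 0.0498.

0.0498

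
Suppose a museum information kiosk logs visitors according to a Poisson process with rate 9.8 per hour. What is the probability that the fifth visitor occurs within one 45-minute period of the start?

Over the interval, μ = 9.8 × 0.75 = 7.35 (a 45-minute period = 0.75 hours).
The fifth arrival falls in the interval iff at least 5 events occur there: P(S_5 ≤ t) = P(N ≥ 5) = 1 − P(N ≤ 4) ≈ 0.8566.

0.8566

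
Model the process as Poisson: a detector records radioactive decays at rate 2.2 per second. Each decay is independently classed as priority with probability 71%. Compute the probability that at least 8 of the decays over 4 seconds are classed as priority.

0.2908

Thinning: the decays that are classed as priority themselves form a Poisson process with rate 0.71 × 2.2 = 1.562 per second.
Over the interval, μ = 1.562 × 4 = 6.248 (4 seconds).
P(N ≥ 8) = 1 − P(N ≤ 7) ≈ 0.2908.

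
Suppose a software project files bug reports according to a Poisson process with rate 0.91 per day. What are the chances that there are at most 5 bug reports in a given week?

Over the interval, μ = 0.91 × 7 = 6.37 (a week = 7 days).
P(N ≤ 5) = Σ_{j=0}^{5} e^(−μ) μ^j/j! ≈ 0.3882.

0.3882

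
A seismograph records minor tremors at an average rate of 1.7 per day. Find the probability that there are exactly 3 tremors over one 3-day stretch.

Over the interval, μ = 1.7 × 3 = 5.1 (a 3-day stretch = 3 days).
P(N = 3) = e^(−μ) μ^3/3! = e^(−5.1) · 5.1^3/6 ≈ 0.1348.

0.1348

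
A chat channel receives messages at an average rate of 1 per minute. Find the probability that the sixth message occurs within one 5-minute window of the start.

0.3840

Over the interval, μ = 1 × 5 = 5 (a 5-minute window = 5 minutes).
The sixth arrival falls in the interval iff at least 6 events occur there: P(S_6 ≤ t) = P(N ≥ 6) = 1 − P(N ≤ 5) ≈ 0.3840.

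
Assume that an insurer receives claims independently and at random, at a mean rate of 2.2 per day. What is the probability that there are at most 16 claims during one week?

0.6253

Over the interval, μ = 2.2 × 7 = 15.4 (a week = 7 days).
P(N ≤ 16) = Σ_{j=0}^{16} e^(−μ) μ^j/j! ≈ 0.6253.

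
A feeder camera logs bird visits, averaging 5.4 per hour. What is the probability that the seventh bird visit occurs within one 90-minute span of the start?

0.6987

Over the interval, μ = 5.4 × 1.5 = 8.1 (a 90-minute span = 1.5 hours).
The seventh arrival falls in the interval iff at least 7 events occur there: P(S_7 ≤ t) = P(N ≥ 7) = 1 − P(N ≤ 6) ≈ 0.6987.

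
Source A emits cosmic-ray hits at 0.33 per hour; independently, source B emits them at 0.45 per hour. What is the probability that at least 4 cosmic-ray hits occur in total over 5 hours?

0.5468

Independent Poisson processes superpose: combined rate λ = 0.33 + 0.45 = 0.78 per hour.
Over the interval, μ = 0.78 × 5 = 3.9 (5 hours).
P(N ≥ 4) = 1 − P(N ≤ 3) ≈ 0.5468.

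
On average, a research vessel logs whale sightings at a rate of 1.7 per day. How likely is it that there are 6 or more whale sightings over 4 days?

0.6730

Over the interval, μ = 1.7 × 4 = 6.8 (4 days).
P(N ≥ 6) = 1 − P(N ≤ 5) = 1 − Σ_{j=0}^{5} e^(−μ) μ^j/j! ≈ 0.6730.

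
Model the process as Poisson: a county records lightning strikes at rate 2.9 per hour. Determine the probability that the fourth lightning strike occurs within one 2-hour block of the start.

0.8300

Over the interval, μ = 2.9 × 2 = 5.8 (a 2-hour block = 2 hours).
The fourth arrival falls in the interval iff at least 4 events occur there: P(S_4 ≤ t) = P(N ≥ 4) = 1 − P(N ≤ 3) ≈ 0.8300.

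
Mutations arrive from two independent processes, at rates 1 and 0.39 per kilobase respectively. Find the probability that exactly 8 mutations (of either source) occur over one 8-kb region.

Independent Poisson processes superpose: combined rate λ = 1 + 0.39 = 1.39 per kilobase.
Over the interval, μ = 1.39 × 8 = 11.12 (an 8-kb region = 8 kilobases).
P(N = 8) = e^(−11.12) · 11.12^8/8! ≈ 0.0859.

0.0859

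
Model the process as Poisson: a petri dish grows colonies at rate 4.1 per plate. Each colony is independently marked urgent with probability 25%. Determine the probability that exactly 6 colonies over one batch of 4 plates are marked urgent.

0.1093

Thinning: the colonies that are marked urgent themselves form a Poisson process with rate 0.25 × 4.1 = 1.025 per plate.
Over the interval, μ = 1.025 × 4 = 4.1 (a batch of 4 plates = 4 plates).
P(N = 6) = e^(−4.1) · 4.1^6/6! ≈ 0.1093.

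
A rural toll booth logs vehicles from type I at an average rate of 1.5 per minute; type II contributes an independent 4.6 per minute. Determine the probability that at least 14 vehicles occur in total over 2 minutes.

0.3397

Independent Poisson processes superpose: combined rate λ = 1.5 + 4.6 = 6.1 per minute.
Over the interval, μ = 6.1 × 2 = 12.2 (2 minutes).
P(N ≥ 14) = 1 − P(N ≤ 13) ≈ 0.3397.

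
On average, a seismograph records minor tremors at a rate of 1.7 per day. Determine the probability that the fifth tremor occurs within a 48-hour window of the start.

Over the interval, μ = 1.7 × 2 = 3.4 (a 48-hour window = 2 days).
The fifth arrival falls in the interval iff at least 5 events occur there: P(S_5 ≤ t) = P(N ≥ 5) = 1 − P(N ≤ 4) ≈ 0.2558.

0.2558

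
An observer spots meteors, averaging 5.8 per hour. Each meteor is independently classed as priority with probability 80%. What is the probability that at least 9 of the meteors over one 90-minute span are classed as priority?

0.2657

Thinning: the meteors that are classed as priority themselves form a Poisson process with rate 0.8 × 5.8 = 4.64 per hour.
Over the interval, μ = 4.64 × 1.5 = 6.96 (a 90-minute span = 1.5 hours).
P(N ≥ 9) = 1 − P(N ≤ 8) ≈ 0.2657.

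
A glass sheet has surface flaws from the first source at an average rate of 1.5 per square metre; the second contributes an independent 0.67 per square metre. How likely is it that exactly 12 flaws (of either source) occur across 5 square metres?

Independent Poisson processes superpose: combined rate λ = 1.5 + 0.67 = 2.17 per square metre.
Over the interval, μ = 2.17 × 5 = 10.85 (5 square metres).
P(N = 12) = e^(−10.85) · 10.85^12/12! ≈ 0.1078.

0.1078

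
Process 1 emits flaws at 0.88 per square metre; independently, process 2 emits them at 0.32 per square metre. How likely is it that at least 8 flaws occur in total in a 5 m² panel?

0.2560

Independent Poisson processes superpose: combined rate λ = 0.88 + 0.32 = 1.2 per square metre.
Over the interval, μ = 1.2 × 5 = 6 (a 5 m² panel = 5 square metres).
P(N ≥ 8) = 1 − P(N ≤ 7) ≈ 0.2560.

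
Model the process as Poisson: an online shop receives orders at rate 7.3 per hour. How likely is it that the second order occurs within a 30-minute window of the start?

Over the interval, μ = 7.3 × 0.5 = 3.65 (a 30-minute window = 0.5 hours).
The second arrival falls in the interval iff at least 2 events occur there: P(S_2 ≤ t) = P(N ≥ 2) = 1 − P(N ≤ 1) ≈ 0.8791.

0.8791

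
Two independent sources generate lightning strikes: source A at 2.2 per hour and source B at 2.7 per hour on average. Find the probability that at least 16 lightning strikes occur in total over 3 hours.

0.4012

Independent Poisson processes superpose: combined rate λ = 2.2 + 2.7 = 4.9 per hour.
Over the interval, μ = 4.9 × 3 = 14.7 (3 hours).
P(N ≥ 16) = 1 − P(N ≤ 15) ≈ 0.4012.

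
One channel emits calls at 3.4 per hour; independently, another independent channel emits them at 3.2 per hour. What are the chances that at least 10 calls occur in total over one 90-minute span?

0.5295

Independent Poisson processes superpose: combined rate λ = 3.4 + 3.2 = 6.6 per hour.
Over the interval, μ = 6.6 × 1.5 = 9.9 (a 90-minute span = 1.5 hours).
P(N ≥ 10) = 1 − P(N ≤ 9) ≈ 0.5295.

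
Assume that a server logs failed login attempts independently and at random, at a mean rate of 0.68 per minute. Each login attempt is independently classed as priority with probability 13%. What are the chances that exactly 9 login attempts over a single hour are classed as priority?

0.0455

Thinning: the login attempts that are classed as priority themselves form a Poisson process with rate 0.13 × 0.68 = 0.0884 per minute.
Over the interval, μ = 0.0884 × 60 = 5.304 (an hour = 60 minutes).
P(N = 9) = e^(−5.304) · 5.304^9/9! ≈ 0.0455.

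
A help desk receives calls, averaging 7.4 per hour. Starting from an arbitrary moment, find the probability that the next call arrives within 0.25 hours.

Inter-arrival times are exponential with rate λ = 7.4 per hour.
P(T ≤ 0.25) = 1 − e^(−λt) = 1 − e^(−7.4 × 0.25) = 1 − e^(−1.85) ≈ 0.8428.

0.8428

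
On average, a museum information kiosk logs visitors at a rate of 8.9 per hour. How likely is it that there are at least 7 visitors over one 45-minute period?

0.5008

Over the interval, μ = 8.9 × 0.75 = 6.675 (a 45-minute period = 0.75 hours).
P(N ≥ 7) = 1 − P(N ≤ 6) = 1 − Σ_{j=0}^{6} e^(−μ) μ^j/j! ≈ 0.5008.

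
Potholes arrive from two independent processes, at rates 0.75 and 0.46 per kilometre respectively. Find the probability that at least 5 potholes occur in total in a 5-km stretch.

0.7216

Independent Poisson processes superpose: combined rate λ = 0.75 + 0.46 = 1.21 per kilometre.
Over the interval, μ = 1.21 × 5 = 6.05 (a 5-km stretch = 5 kilometres).
P(N ≥ 5) = 1 − P(N ≤ 4) ≈ 0.7216.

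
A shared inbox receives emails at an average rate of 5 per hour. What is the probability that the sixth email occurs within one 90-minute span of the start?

0.7586

Over the interval, μ = 5 × 1.5 = 7.5 (a 90-minute span = 1.5 hours).
The sixth arrival falls in the interval iff at least 6 events occur there: P(S_6 ≤ t) = P(N ≥ 6) = 1 − P(N ≤ 5) ≈ 0.7586.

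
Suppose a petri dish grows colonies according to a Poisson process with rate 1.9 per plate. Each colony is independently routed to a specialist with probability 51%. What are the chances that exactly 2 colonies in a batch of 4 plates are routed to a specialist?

0.1557

Thinning: the colonies that are routed to a specialist themselves form a Poisson process with rate 0.51 × 1.9 = 0.969 per plate.
Over the interval, μ = 0.969 × 4 = 3.876 (a batch of 4 plates = 4 plates).
P(N = 2) = e^(−3.876) · 3.876^2/2! ≈ 0.1557.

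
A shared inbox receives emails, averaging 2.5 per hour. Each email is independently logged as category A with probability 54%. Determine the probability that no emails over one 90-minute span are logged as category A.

Thinning: the emails that are logged as category A themselves form a Poisson process with rate 0.54 × 2.5 = 1.35 per hour.
Over the interval, μ = 1.35 × 1.5 = 2.025 (a 90-minute span = 1.5 hours).
P(N = 0) = e^(−2.025) · 2.025^0/0! ≈ 0.1320.

0.1320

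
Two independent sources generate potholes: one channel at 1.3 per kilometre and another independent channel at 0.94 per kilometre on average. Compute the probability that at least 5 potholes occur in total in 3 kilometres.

0.7999

Independent Poisson processes superpose: combined rate λ = 1.3 + 0.94 = 2.24 per kilometre.
Over the interval, μ = 2.24 × 3 = 6.72 (3 kilometres).
P(N ≥ 5) = 1 − P(N ≤ 4) ≈ 0.7999.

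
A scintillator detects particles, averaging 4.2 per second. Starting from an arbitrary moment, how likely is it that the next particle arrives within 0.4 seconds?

Inter-arrival times are exponential with rate λ = 4.2 per second.
P(T ≤ 0.4) = 1 − e^(−λt) = 1 − e^(−4.2 × 0.4) = 1 − e^(−1.68) ≈ 0.8136.

0.8136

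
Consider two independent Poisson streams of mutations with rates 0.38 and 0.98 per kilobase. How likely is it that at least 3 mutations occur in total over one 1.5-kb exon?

Independent Poisson processes superpose: combined rate λ = 0.38 + 0.98 = 1.36 per kilobase.
Over the interval, μ = 1.36 × 1.5 = 2.04 (a 1.5-kb exon = 1.5 kilobases).
P(N ≥ 3) = 1 − P(N ≤ 2) ≈ 0.3341.

0.3341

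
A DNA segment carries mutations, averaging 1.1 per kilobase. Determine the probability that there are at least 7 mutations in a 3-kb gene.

Over the interval, μ = 1.1 × 3 = 3.3 (a 3-kb gene = 3 kilobases).
P(N ≥ 7) = 1 − P(N ≤ 6) = 1 − Σ_{j=0}^{6} e^(−μ) μ^j/j! ≈ 0.0510.

0.0510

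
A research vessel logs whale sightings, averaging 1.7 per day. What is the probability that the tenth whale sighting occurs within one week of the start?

Over the interval, μ = 1.7 × 7 = 11.9 (a week = 7 days).
The tenth arrival falls in the interval iff at least 10 events occur there: P(S_10 ≤ t) = P(N ≥ 10) = 1 − P(N ≤ 9) ≈ 0.7488.

0.7488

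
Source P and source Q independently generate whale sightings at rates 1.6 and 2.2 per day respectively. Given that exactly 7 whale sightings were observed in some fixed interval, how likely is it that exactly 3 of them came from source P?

Given the total, each event is independently from source P with probability p = λ_P/(λ_P+λ_Q) = 1.6/3.8 ≈ 0.4211.
So K ~ Binomial(7, 1.6/3.8): P(K = 3) = C(7,3) · (1.6/3.8)^3 · (2.2/3.8)^4 ≈ 0.2935.

0.2935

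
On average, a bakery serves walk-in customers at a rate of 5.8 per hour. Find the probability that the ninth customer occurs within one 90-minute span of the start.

0.5042

Over the interval, μ = 5.8 × 1.5 = 8.7 (a 90-minute span = 1.5 hours).
The ninth arrival falls in the interval iff at least 9 events occur there: P(S_9 ≤ t) = P(N ≥ 9) = 1 − P(N ≤ 8) ≈ 0.5042.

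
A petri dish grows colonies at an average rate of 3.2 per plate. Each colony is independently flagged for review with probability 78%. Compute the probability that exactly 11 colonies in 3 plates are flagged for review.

0.0582

Thinning: the colonies that are flagged for review themselves form a Poisson process with rate 0.78 × 3.2 = 2.496 per plate.
Over the interval, μ = 2.496 × 3 = 7.488 (3 plates).
P(N = 11) = e^(−7.488) · 7.488^11/11! ≈ 0.0582.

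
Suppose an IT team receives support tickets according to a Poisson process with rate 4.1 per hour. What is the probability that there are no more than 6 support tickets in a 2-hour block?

Over the interval, μ = 4.1 × 2 = 8.2 (a 2-hour block = 2 hours).
P(N ≤ 6) = Σ_{j=0}^{6} e^(−μ) μ^j/j! ≈ 0.2896.

0.2896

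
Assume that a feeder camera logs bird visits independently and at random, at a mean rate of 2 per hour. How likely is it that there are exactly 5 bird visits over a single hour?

With mean μ = 2 per hour,
P(N = 5) = e^(−μ) μ^5/5! = e^(−2) · 2^5/120 ≈ 0.0361.

0.0361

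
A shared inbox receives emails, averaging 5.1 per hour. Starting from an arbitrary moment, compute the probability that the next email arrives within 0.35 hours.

0.8322

Inter-arrival times are exponential with rate λ = 5.1 per hour.
P(T ≤ 0.35) = 1 − e^(−λt) = 1 − e^(−5.1 × 0.35) = 1 − e^(−1.785) ≈ 0.8322.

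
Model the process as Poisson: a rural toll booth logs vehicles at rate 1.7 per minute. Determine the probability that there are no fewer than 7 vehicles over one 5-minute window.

0.7438

Over the interval, μ = 1.7 × 5 = 8.5 (a 5-minute window = 5 minutes).
P(N ≥ 7) = 1 − P(N ≤ 6) = 1 − Σ_{j=0}^{6} e^(−μ) μ^j/j! ≈ 0.7438.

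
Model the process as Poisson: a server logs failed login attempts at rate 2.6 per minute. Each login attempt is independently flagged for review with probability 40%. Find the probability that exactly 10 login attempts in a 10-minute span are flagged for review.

Thinning: the login attempts that are flagged for review themselves form a Poisson process with rate 0.4 × 2.6 = 1.04 per minute.
Over the interval, μ = 1.04 × 10 = 10.4 (a 10-minute span = 10 minutes).
P(N = 10) = e^(−10.4) · 10.4^10/10! ≈ 0.1241.

0.1241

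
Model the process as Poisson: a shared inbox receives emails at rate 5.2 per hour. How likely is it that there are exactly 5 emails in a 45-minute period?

Over the interval, μ = 5.2 × 0.75 = 3.9 (a 45-minute period = 0.75 hours).
P(N = 5) = e^(−μ) μ^5/5! = e^(−3.9) · 3.9^5/120 ≈ 0.1522.

0.1522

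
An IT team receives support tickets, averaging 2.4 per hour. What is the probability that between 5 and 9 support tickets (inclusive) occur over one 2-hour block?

Over the interval, μ = 2.4 × 2 = 4.8 (a 2-hour block = 2 hours).
P(5 ≤ N ≤ 9) = Σ_{j=5}^{9} e^(−4.8) · 4.8^j/j! ≈ 0.4986.

0.4986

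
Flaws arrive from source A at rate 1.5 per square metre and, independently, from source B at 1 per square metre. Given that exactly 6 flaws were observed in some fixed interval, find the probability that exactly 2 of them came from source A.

Given the total, each event is independently from source A with probability p = λ_A/(λ_A+λ_B) = 1.5/2.5 = 0.6000.
So K ~ Binomial(6, 1.5/2.5): P(K = 2) = C(6,2) · (1.5/2.5)^2 · (1/2.5)^4 ≈ 0.1382.

0.1382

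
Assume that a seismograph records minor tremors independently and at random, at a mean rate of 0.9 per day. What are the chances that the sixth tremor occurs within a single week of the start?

Over the interval, μ = 0.9 × 7 = 6.3 (a week = 7 days).
The sixth arrival falls in the interval iff at least 6 events occur there: P(S_6 ≤ t) = P(N ≥ 6) = 1 − P(N ≤ 5) ≈ 0.6012.

0.6012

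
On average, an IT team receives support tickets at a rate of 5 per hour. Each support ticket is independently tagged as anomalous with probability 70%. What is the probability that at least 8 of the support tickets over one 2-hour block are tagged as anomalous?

0.4013

Thinning: the support tickets that are tagged as anomalous themselves form a Poisson process with rate 0.7 × 5 = 3.5 per hour.
Over the interval, μ = 3.5 × 2 = 7 (a 2-hour block = 2 hours).
P(N ≥ 8) = 1 − P(N ≤ 7) ≈ 0.4013.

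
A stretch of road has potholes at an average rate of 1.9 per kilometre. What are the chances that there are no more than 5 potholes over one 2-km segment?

0.8156

Over the interval, μ = 1.9 × 2 = 3.8 (a 2-km segment = 2 kilometres).
P(N ≤ 5) = Σ_{j=0}^{5} e^(−μ) μ^j/j! ≈ 0.8156.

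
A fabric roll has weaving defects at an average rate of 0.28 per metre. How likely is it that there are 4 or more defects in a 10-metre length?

0.3081

Over the interval, μ = 0.28 × 10 = 2.8 (a 10-metre length = 10 metres).
P(N ≥ 4) = 1 − P(N ≤ 3) = 1 − Σ_{j=0}^{3} e^(−μ) μ^j/j! ≈ 0.3081.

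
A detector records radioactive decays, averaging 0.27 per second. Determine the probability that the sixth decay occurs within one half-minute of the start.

Over the interval, μ = 0.27 × 30 = 8.1 (a half-minute = 30 seconds).
The sixth arrival falls in the interval iff at least 6 events occur there: P(S_6 ≤ t) = P(N ≥ 6) = 1 − P(N ≤ 5) ≈ 0.8178.

0.8178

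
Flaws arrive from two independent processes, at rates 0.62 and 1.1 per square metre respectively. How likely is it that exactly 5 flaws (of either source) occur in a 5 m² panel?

Independent Poisson processes superpose: combined rate λ = 0.62 + 1.1 = 1.72 per square metre.
Over the interval, μ = 1.72 × 5 = 8.6 (a 5 m² panel = 5 square metres).
P(N = 5) = e^(−8.6) · 8.6^5/5! ≈ 0.0722.

0.0722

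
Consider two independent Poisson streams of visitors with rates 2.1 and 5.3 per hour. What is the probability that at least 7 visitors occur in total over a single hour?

0.6080

Independent Poisson processes superpose: combined rate λ = 2.1 + 5.3 = 7.4 per hour.
So μ = 7.4.
P(N ≥ 7) = 1 − P(N ≤ 6) ≈ 0.6080.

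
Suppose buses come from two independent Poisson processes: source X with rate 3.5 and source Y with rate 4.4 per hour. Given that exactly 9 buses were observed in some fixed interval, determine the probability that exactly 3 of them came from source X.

Given the total, each event is independently from source X with probability p = λ_X/(λ_X+λ_Y) = 3.5/7.9 ≈ 0.4430.
So K ~ Binomial(9, 3.5/7.9): P(K = 3) = C(9,3) · (3.5/7.9)^3 · (4.4/7.9)^6 ≈ 0.2180.

0.2180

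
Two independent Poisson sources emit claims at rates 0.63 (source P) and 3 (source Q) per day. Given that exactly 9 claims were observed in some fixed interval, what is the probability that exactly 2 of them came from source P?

Given the total, each event is independently from source P with probability p = λ_P/(λ_P+λ_Q) = 0.63/3.63 ≈ 0.1736.
So K ~ Binomial(9, 0.63/3.63): P(K = 2) = C(9,2) · (0.63/3.63)^2 · (3/3.63)^7 ≈ 0.2855.

0.2855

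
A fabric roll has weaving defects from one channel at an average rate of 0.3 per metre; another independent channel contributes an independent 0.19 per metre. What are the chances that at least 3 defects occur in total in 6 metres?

0.5632

Independent Poisson processes superpose: combined rate λ = 0.3 + 0.19 = 0.49 per metre.
Over the interval, μ = 0.49 × 6 = 2.94 (6 metres).
P(N ≥ 3) = 1 − P(N ≤ 2) ≈ 0.5632.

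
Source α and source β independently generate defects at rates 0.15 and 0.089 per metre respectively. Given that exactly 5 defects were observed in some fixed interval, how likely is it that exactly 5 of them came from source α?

0.0974

Given the total, each event is independently from source α with probability p = λ_α/(λ_α+λ_β) = 0.15/0.239 ≈ 0.6276.
So K ~ Binomial(5, 0.15/0.239): P(K = 5) = C(5,5) · (0.15/0.239)^5 · (0.089/0.239)^0 ≈ 0.0974.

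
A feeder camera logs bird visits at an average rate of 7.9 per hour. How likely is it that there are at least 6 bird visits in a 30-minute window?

0.2071

Over the interval, μ = 7.9 × 0.5 = 3.95 (a 30-minute window = 0.5 hours).
P(N ≥ 6) = 1 − P(N ≤ 5) = 1 − Σ_{j=0}^{5} e^(−μ) μ^j/j! ≈ 0.2071.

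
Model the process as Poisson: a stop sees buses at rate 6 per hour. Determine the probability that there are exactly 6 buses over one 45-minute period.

Over the interval, μ = 6 × 0.75 = 4.5 (a 45-minute period = 0.75 hours).
P(N = 6) = e^(−μ) μ^6/6! = e^(−4.5) · 4.5^6/720 ≈ 0.1281.

0.1281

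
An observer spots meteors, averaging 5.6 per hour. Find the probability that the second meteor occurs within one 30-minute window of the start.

0.7689

Over the interval, μ = 5.6 × 0.5 = 2.8 (a 30-minute window = 0.5 hours).
The second arrival falls in the interval iff at least 2 events occur there: P(S_2 ≤ t) = P(N ≥ 2) = 1 − P(N ≤ 1) ≈ 0.7689.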